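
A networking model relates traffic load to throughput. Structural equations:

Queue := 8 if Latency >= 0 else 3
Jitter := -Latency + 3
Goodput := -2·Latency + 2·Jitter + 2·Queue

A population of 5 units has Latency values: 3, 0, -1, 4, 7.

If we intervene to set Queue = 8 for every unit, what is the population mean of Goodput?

Under do(Queue=8), Queue's equation is replaced by Queue=8 for every unit. Per-unit Goodput: 10, 22, 26, 6, -6. Mean = 11.6.

11.6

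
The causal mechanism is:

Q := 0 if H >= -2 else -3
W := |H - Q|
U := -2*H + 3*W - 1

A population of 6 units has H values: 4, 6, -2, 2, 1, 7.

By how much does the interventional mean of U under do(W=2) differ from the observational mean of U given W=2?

Every unit gets W=2 under the intervention. U values become -3, -7, 9, 1, 3, -9; E[U|do(W=2)] = -1.
Observing W=2 restricts to units where W's equation naturally yields 2: H ∈ {-2, 2}. In that subpopulation U = 9, 1, mean 5.
Difference = -1 − 5 = -6.

-6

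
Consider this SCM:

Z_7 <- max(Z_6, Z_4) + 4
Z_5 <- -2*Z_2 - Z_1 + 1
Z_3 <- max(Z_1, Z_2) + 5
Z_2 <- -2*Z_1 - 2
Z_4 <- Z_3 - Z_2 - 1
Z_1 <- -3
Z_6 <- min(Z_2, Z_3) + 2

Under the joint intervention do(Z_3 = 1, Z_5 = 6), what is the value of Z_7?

7

Under do(Z_3 = 1, Z_5 = 6), each intervened variable's structural equation is replaced by its fixed value.
Z_2 = -2*Z_1 - 2  [with Z_1=-3]  = 4
Z_4 = Z_3 - Z_2 - 1  [with Z_3=1, Z_2=4]  = -4
Z_6 = min(Z_2, Z_3) + 2  [with Z_2=4, Z_3=1]  = 3
Z_7 = max(Z_6, Z_4) + 4  [with Z_6=3, Z_4=-4]  = 7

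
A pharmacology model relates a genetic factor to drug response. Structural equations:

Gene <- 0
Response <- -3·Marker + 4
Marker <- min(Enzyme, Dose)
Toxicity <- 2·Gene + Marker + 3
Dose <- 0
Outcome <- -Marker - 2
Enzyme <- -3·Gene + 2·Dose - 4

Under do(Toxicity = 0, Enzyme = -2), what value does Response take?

10

Under do(Toxicity = 0, Enzyme = -2), each intervened variable's structural equation is replaced by its fixed value.
Marker = min(Enzyme, Dose)  [with Enzyme=-2, Dose=0]  = -2
Response = -3·Marker + 4  [with Marker=-2]  = 10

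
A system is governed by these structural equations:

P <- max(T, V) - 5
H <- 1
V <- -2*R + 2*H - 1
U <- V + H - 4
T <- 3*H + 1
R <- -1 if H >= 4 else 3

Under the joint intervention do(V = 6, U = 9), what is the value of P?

1

The joint intervention fixes V = 6, U = 9, removing each variable's own equation.
T = 3*H + 1  [with H=1]  = 4
P = max(T, V) - 5  [with T=4, V=6]  = 1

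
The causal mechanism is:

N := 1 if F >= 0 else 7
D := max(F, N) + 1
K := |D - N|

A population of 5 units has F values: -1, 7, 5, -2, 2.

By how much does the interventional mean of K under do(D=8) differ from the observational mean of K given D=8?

Every unit gets D=8 under the intervention. K values become 1, 7, 7, 1, 7; E[K|do(D=8)] = 4.6.
Observing D=8 restricts to units where D's equation naturally yields 8: F ∈ {-1, 7, -2}. In that subpopulation K = 1, 7, 1, mean 3.
Difference = 4.6 − 3 = 1.6.

1.6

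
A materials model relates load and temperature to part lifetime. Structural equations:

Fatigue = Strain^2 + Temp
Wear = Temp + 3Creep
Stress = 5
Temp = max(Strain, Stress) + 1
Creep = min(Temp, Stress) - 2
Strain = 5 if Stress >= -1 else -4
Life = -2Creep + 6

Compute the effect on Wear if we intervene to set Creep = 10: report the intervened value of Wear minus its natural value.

Intervening sets Creep = 10 and removes its equation (Creep = min(Temp, Stress) - 2).
Strain = 5 if Stress >= -1 else -4  [with Stress=5]  = 5
Temp = max(Strain, Stress) + 1  [with Strain=5, Stress=5]  = 6
Wear = Temp + 3Creep  [with Temp=6, Creep=10]  = 36
Without intervention: Strain = 5 if Stress >= -1 else -4  [with Stress=5]  = 5; Temp = max(Strain, Stress) + 1  [with Strain=5, Stress=5]  = 6; Creep = min(Temp, Stress) - 2  [with Temp=6, Stress=5]  = 3; Wear = Temp + 3Creep  [with Temp=6, Creep=3]  = 15.
Change = 36 − 15 = 21.

21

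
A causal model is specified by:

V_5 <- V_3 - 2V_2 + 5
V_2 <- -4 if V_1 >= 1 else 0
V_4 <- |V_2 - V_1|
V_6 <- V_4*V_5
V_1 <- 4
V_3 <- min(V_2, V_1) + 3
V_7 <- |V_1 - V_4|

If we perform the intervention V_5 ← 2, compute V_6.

16

The intervention breaks the incoming arrows to V_5: V_5 <- V_3 - 2V_2 + 5 no longer applies, and V_5 = 2.
V_2 = -4 if V_1 >= 1 else 0  [with V_1=4]  = -4
V_4 = |V_2 - V_1|  [with V_2=-4, V_1=4]  = 8
V_6 = V_4*V_5  [with V_4=8, V_5=2]  = 16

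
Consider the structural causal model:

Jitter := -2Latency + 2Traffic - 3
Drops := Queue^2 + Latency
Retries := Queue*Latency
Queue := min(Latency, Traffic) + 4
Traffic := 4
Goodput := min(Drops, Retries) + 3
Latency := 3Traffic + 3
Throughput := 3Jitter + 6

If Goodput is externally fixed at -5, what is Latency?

15

The intervention breaks the incoming arrows to Goodput: Goodput := min(Drops, Retries) + 3 no longer applies, and Goodput = -5.
Latency is not downstream of the intervention, so its value is determined by the original equations.
Latency = 3Traffic + 3  [with Traffic=4]  = 15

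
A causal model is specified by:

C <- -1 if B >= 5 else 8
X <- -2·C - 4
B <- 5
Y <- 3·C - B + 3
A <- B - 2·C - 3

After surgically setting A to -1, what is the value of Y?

-5

The intervention breaks the incoming arrows to A: A <- B - 2·C - 3 no longer applies, and A = -1.
Since Y is not a descendant of the intervened variable, it is unaffected.
C = -1 if B >= 5 else 8  [with B=5]  = -1
Y = 3·C - B + 3  [with C=-1, B=5]  = -5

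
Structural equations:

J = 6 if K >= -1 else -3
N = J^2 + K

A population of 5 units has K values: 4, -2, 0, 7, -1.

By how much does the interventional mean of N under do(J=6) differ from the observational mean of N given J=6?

-0.9

Every unit gets J=6 under the intervention. N values become 40, 34, 36, 43, 35; E[N|do(J=6)] = 37.6.
Observing J=6 restricts to units where J's equation naturally yields 6: K ∈ {4, 0, 7, -1}. In that subpopulation N = 40, 36, 43, 35, mean 38.5.
Difference = 37.6 − 38.5 = -0.9.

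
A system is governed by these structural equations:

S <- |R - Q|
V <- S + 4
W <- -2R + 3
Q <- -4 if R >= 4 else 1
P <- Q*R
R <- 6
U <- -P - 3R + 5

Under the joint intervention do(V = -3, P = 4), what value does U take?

-17

Under do(V = -3, P = 4), each intervened variable's structural equation is replaced by its fixed value.
U = -P - 3R + 5  [with P=4, R=6]  = -17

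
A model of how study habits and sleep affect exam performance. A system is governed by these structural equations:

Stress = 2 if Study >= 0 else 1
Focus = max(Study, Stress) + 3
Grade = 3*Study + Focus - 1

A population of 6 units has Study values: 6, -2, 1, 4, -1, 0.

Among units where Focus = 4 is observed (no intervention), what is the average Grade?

Observing Focus=4 restricts to units where Focus's equation naturally yields 4: Study ∈ {-2, -1}. In that subpopulation Grade = -3, 0, mean -1.5.

-1.5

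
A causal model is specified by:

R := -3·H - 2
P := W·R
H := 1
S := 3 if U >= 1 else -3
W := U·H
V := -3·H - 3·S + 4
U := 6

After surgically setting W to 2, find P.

-10

The intervention breaks the incoming arrows to W: W := U·H no longer applies, and W = 2.
R = -3·H - 2  [with H=1]  = -5
P = W·R  [with W=2, R=-5]  = -10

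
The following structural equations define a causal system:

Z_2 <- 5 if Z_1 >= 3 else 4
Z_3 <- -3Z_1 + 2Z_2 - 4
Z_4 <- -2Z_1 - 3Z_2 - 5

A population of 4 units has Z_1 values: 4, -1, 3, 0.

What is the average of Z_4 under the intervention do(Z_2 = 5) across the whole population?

Every unit gets Z_2=5 under the intervention. Z_4 values become -28, -18, -26, -20; E[Z_4|do(Z_2=5)] = -23.

-23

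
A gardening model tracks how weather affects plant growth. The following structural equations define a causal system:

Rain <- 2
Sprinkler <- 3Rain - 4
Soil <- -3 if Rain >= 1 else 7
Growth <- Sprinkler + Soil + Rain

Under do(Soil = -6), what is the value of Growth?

-2

The intervention breaks the incoming arrows to Soil: Soil <- -3 if Rain >= 1 else 7 no longer applies, and Soil = -6.
Sprinkler = 3Rain - 4  [with Rain=2]  = 2
Growth = Sprinkler + Soil + Rain  [with Sprinkler=2, Soil=-6, Rain=2]  = -2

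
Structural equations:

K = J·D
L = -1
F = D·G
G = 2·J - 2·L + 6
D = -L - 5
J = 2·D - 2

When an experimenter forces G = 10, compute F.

-40

The intervention breaks the incoming arrows to G: G = 2·J - 2·L + 6 no longer applies, and G = 10.
D = -L - 5  [with L=-1]  = -4
F = D·G  [with D=-4, G=10]  = -40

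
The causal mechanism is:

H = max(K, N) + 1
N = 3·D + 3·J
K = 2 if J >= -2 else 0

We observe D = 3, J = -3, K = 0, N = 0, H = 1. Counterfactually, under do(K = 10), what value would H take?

do(K=10) replaces the equation K = 2 if J >= -2 else 0 with the constant K = 10.
N = 3·D + 3·J  [with D=3, J=-3]  = 0
H = max(K, N) + 1  [with K=10, N=0]  = 11

11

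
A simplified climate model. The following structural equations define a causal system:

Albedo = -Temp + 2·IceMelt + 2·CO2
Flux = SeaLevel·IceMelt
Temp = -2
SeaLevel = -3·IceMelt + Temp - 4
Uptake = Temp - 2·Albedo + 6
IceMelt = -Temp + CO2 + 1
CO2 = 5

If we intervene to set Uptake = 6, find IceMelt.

8

Intervening sets Uptake = 6 and removes its equation (Uptake = Temp - 2·Albedo + 6).
IceMelt is not downstream of the intervention, so its value is determined by the original equations.
IceMelt = -Temp + CO2 + 1  [with Temp=-2, CO2=5]  = 8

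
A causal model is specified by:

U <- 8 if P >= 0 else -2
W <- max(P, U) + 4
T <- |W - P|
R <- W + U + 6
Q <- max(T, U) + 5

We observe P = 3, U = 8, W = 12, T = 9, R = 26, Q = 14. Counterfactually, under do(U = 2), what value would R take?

do(U=2) replaces the equation U <- 8 if P >= 0 else -2 with the constant U = 2.
W = max(P, U) + 4  [with P=3, U=2]  = 7
R = W + U + 6  [with W=7, U=2]  = 15

15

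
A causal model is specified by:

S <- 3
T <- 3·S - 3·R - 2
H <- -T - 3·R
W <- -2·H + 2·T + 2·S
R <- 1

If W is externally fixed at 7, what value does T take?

4

do(W=7) replaces the equation W <- -2·H + 2·T + 2·S with the constant W = 7.
T is not downstream of the intervention, so its value is determined by the original equations.
T = 3·S - 3·R - 2  [with S=3, R=1]  = 4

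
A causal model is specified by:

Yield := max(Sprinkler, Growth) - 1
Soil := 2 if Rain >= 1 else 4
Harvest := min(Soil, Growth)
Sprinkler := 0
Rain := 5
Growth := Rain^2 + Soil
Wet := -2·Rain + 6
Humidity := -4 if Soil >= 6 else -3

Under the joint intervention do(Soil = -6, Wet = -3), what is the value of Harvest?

-6

The joint intervention fixes Soil = -6, Wet = -3, removing each variable's own equation.
Growth = Rain^2 + Soil  [with Rain=5, Soil=-6]  = 19
Harvest = min(Soil, Growth)  [with Soil=-6, Growth=19]  = -6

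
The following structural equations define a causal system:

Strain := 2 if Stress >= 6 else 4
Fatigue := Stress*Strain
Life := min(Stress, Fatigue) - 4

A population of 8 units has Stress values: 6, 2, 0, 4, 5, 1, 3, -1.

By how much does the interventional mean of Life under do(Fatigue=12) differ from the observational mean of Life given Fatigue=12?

-2

Every unit gets Fatigue=12 under the intervention. Life values become 2, -2, -4, 0, 1, -3, -1, -5; E[Life|do(Fatigue=12)] = -1.5.
E[Life|Fatigue=12] averages over only the 2 units with Fatigue=12 (Stress = 6, 3): Life = 2, -1, mean 0.5.
Difference = -1.5 − 0.5 = -2.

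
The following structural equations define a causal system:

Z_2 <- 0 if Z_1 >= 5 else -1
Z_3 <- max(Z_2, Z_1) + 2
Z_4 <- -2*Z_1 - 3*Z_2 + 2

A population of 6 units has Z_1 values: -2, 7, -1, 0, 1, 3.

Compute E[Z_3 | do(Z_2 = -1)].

3.5

do(Z_2=-1) breaks Z_2's dependence on Z_1. With Z_2=-1 fixed, Z_3 across the units is 1, 9, 1, 2, 3, 5, mean 3.5.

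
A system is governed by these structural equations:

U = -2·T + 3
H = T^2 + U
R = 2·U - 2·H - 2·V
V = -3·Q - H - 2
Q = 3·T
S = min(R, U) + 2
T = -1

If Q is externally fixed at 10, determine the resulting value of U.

The intervention breaks the incoming arrows to Q: Q = 3·T no longer applies, and Q = 10.
Since U is not a descendant of the intervened variable, it is unaffected.
U = -2·T + 3  [with T=-1]  = 5

5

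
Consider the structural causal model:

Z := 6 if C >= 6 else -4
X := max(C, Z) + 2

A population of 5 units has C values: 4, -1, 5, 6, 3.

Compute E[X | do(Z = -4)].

Every unit gets Z=-4 under the intervention. X values become 6, 1, 7, 8, 5; E[X|do(Z=-4)] = 5.4.

5.4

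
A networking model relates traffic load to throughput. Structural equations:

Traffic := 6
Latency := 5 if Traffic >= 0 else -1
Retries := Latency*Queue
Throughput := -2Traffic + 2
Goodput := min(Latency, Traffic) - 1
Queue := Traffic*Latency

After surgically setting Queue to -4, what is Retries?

-20

The intervention breaks the incoming arrows to Queue: Queue := Traffic*Latency no longer applies, and Queue = -4.
Latency = 5 if Traffic >= 0 else -1  [with Traffic=6]  = 5
Retries = Latency*Queue  [with Latency=5, Queue=-4]  = -20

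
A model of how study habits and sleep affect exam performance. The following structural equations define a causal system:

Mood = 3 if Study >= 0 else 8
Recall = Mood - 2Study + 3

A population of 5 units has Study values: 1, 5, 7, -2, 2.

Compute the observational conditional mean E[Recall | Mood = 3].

-1.5

Observing Mood=3 restricts to units where Mood's equation naturally yields 3: Study ∈ {1, 5, 7, 2}. In that subpopulation Recall = 4, -4, -8, 2, mean -1.5.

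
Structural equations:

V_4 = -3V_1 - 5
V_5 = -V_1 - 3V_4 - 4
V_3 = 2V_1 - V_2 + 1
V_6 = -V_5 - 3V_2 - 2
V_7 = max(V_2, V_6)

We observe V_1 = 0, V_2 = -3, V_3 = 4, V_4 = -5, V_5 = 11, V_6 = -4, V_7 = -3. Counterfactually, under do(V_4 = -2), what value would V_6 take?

Under do(V_4=-2), the mechanism V_4 = -3V_1 - 5 is discarded; V_4 is fixed at -2.
V_5 = -V_1 - 3V_4 - 4  [with V_1=0, V_4=-2]  = 2
V_6 = -V_5 - 3V_2 - 2  [with V_5=2, V_2=-3]  = 5

5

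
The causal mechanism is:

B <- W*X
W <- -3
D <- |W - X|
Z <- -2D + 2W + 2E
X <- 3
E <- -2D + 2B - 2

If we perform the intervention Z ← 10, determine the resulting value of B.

do(Z=10) replaces the equation Z <- -2D + 2W + 2E with the constant Z = 10.
B is not downstream of the intervention, so its value is determined by the original equations.
B = W*X  [with W=-3, X=3]  = -9

-9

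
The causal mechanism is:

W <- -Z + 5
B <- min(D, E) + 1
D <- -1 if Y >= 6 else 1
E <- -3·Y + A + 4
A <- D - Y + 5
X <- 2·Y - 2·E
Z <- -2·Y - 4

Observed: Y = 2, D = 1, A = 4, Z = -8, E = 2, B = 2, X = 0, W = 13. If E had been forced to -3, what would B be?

-2

The intervention breaks the incoming arrows to E: E <- -3·Y + A + 4 no longer applies, and E = -3.
D = -1 if Y >= 6 else 1  [with Y=2]  = 1
B = min(D, E) + 1  [with D=1, E=-3]  = -2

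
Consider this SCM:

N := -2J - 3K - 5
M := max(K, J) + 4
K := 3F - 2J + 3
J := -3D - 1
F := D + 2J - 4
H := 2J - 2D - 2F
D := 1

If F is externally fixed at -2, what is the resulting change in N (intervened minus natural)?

The intervention breaks the incoming arrows to F: F := D + 2J - 4 no longer applies, and F = -2.
J = -3D - 1  [with D=1]  = -4
K = 3F - 2J + 3  [with F=-2, J=-4]  = 5
N = -2J - 3K - 5  [with J=-4, K=5]  = -12
Without intervention: J = -3D - 1  [with D=1]  = -4; F = D + 2J - 4  [with D=1, J=-4]  = -11; K = 3F - 2J + 3  [with F=-11, J=-4]  = -22; N = -2J - 3K - 5  [with J=-4, K=-22]  = 69.
Change = -12 − 69 = -81.

-81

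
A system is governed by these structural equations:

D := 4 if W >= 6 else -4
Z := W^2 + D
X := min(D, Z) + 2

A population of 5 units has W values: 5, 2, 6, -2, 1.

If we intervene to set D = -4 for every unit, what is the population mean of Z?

Under do(D=-4), D's equation is replaced by D=-4 for every unit. Per-unit Z: 21, 0, 32, 0, -3. Mean = 10.

10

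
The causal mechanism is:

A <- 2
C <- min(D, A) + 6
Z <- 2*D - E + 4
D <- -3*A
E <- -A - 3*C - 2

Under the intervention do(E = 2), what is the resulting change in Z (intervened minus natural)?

Intervening sets E = 2 and removes its equation (E <- -A - 3*C - 2).
D = -3*A  [with A=2]  = -6
Z = 2*D - E + 4  [with D=-6, E=2]  = -10
Without intervention: D = -3*A  [with A=2]  = -6; C = min(D, A) + 6  [with D=-6, A=2]  = 0; E = -A - 3*C - 2  [with A=2, C=0]  = -4; Z = 2*D - E + 4  [with D=-6, E=-4]  = -4.
Change = -10 − (-4) = -6.

-6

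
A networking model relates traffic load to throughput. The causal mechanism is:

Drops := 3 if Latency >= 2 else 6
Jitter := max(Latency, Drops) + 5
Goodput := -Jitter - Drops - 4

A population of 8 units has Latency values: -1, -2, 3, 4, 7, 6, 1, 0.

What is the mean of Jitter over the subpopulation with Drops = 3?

10

Observing Drops=3 restricts to units where Drops's equation naturally yields 3: Latency ∈ {3, 4, 7, 6}. In that subpopulation Jitter = 8, 9, 12, 11, mean 10.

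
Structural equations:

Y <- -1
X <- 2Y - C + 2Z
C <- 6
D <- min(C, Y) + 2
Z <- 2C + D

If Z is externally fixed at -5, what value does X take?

-18

Intervening sets Z = -5 and removes its equation (Z <- 2C + D).
X = 2Y - C + 2Z  [with Y=-1, C=6, Z=-5]  = -18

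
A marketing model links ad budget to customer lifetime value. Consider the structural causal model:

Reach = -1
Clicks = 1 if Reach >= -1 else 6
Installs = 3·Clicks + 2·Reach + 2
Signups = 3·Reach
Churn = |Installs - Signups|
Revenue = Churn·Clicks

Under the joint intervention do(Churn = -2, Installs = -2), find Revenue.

-2

The joint intervention fixes Churn = -2, Installs = -2, removing each variable's own equation.
Clicks = 1 if Reach >= -1 else 6  [with Reach=-1]  = 1
Revenue = Churn·Clicks  [with Churn=-2, Clicks=1]  = -2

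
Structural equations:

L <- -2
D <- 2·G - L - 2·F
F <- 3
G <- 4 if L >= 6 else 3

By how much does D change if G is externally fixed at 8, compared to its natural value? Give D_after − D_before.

10

The intervention breaks the incoming arrows to G: G <- 4 if L >= 6 else 3 no longer applies, and G = 8.
D = 2·G - L - 2·F  [with G=8, L=-2, F=3]  = 12
Without intervention: G = 4 if L >= 6 else 3  [with L=-2]  = 3; D = 2·G - L - 2·F  [with G=3, L=-2, F=3]  = 2.
Change = 12 − 2 = 10.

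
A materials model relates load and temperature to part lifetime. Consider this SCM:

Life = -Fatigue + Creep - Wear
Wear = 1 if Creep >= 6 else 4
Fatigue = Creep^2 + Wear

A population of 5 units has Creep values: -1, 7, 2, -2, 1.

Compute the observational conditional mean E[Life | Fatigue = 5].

-9

E[Life|Fatigue=5] averages over only the 2 units with Fatigue=5 (Creep = -1, 1): Life = -10, -8, mean -9.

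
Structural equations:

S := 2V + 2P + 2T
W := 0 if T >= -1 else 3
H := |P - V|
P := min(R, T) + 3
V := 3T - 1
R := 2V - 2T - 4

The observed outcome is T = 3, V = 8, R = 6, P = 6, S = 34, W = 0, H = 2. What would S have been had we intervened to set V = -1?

-14

do(V=-1) replaces the equation V := 3T - 1 with the constant V = -1.
R = 2V - 2T - 4  [with V=-1, T=3]  = -12
P = min(R, T) + 3  [with R=-12, T=3]  = -9
S = 2V + 2P + 2T  [with V=-1, P=-9, T=3]  = -14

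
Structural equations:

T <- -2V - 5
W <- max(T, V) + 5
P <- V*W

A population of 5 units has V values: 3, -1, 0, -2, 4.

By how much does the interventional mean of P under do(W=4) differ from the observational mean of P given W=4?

do(W=4) breaks W's dependence on V. With W=4 fixed, P across the units is 12, -4, 0, -8, 16, mean 3.2.
Conditioning on W=4 selects the 2 unit(s) with V ∈ {-1, -2}. Their P values: -4, -8. Mean = -6.
Difference = 3.2 − (-6) = 9.2.

9.2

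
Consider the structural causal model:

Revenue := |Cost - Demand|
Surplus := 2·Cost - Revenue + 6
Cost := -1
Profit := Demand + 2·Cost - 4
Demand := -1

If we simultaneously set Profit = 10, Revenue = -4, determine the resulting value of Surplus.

The joint intervention fixes Profit = 10, Revenue = -4, removing each variable's own equation.
Surplus = 2·Cost - Revenue + 6  [with Cost=-1, Revenue=-4]  = 8

8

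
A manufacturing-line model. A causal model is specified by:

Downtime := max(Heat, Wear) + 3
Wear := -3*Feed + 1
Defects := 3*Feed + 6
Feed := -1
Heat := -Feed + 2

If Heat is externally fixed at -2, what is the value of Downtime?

do(Heat=-2) replaces the equation Heat := -Feed + 2 with the constant Heat = -2.
Wear = -3*Feed + 1  [with Feed=-1]  = 4
Downtime = max(Heat, Wear) + 3  [with Heat=-2, Wear=4]  = 7

7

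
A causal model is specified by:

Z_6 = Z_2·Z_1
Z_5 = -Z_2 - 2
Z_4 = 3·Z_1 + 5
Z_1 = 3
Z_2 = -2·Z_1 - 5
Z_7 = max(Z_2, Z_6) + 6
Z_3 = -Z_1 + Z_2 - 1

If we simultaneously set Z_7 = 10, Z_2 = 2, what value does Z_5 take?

-4

The joint intervention fixes Z_7 = 10, Z_2 = 2, removing each variable's own equation.
Z_5 = -Z_2 - 2  [with Z_2=2]  = -4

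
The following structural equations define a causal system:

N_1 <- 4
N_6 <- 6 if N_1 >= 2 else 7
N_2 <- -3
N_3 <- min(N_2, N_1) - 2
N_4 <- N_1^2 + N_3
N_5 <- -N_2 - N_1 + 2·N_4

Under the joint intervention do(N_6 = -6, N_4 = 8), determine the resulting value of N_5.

Setting N_6 = -6, N_4 = 8 by intervention discards those variables' equations.
N_5 = -N_2 - N_1 + 2·N_4  [with N_2=-3, N_1=4, N_4=8]  = 15

15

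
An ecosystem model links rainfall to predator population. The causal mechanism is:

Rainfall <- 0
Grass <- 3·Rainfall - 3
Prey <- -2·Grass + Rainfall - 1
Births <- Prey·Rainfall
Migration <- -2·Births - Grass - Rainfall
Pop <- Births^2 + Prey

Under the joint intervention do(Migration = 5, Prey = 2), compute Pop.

2

The joint intervention fixes Migration = 5, Prey = 2, removing each variable's own equation.
Births = Prey·Rainfall  [with Prey=2, Rainfall=0]  = 0
Pop = Births^2 + Prey  [with Births=0, Prey=2]  = 2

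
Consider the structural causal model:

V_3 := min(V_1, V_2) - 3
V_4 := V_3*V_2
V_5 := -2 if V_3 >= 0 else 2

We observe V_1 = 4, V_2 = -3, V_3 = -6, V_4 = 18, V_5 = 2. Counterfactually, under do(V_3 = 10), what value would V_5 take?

-2

do(V_3=10) replaces the equation V_3 := min(V_1, V_2) - 3 with the constant V_3 = 10.
V_5 = -2 if V_3 >= 0 else 2  [with V_3=10]  = -2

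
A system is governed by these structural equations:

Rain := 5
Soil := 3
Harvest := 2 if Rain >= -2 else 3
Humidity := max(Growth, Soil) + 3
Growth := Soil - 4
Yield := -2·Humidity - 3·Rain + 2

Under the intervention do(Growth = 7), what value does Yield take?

do(Growth=7) replaces the equation Growth := Soil - 4 with the constant Growth = 7.
Humidity = max(Growth, Soil) + 3  [with Growth=7, Soil=3]  = 10
Yield = -2·Humidity - 3·Rain + 2  [with Humidity=10, Rain=5]  = -33

-33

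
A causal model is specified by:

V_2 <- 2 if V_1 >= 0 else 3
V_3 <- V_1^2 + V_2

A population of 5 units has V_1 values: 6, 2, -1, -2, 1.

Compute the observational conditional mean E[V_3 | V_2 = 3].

Conditioning on V_2=3 selects the 2 unit(s) with V_1 ∈ {-1, -2}. Their V_3 values: 4, 7. Mean = 5.5.

5.5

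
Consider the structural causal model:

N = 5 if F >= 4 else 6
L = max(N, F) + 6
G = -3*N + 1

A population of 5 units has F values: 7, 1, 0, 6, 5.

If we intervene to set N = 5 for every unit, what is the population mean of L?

11.6

Every unit gets N=5 under the intervention. L values become 13, 11, 11, 12, 11; E[L|do(N=5)] = 11.6.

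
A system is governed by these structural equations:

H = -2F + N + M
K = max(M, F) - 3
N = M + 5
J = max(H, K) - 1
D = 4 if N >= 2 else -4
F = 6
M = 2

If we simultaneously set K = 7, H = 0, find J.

6

Setting K = 7, H = 0 by intervention discards those variables' equations.
J = max(H, K) - 1  [with H=0, K=7]  = 6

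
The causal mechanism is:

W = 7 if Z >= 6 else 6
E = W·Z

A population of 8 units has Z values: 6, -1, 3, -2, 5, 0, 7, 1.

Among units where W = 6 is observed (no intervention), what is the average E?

Observing W=6 restricts to units where W's equation naturally yields 6: Z ∈ {-1, 3, -2, 5, 0, 1}. In that subpopulation E = -6, 18, -12, 30, 0, 6, mean 6.

6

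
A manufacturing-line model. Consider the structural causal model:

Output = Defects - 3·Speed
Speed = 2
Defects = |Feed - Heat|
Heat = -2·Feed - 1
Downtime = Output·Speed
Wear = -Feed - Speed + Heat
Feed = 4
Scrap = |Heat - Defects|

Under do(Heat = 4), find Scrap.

4

The intervention breaks the incoming arrows to Heat: Heat = -2·Feed - 1 no longer applies, and Heat = 4.
Defects = |Feed - Heat|  [with Feed=4, Heat=4]  = 0
Scrap = |Heat - Defects|  [with Heat=4, Defects=0]  = 4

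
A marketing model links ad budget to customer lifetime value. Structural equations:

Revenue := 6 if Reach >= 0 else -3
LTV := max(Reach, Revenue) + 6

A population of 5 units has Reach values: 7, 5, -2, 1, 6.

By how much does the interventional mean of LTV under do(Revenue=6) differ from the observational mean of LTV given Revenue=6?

The intervention sets Revenue=6 in all 5 units regardless of Reach. Recomputing LTV per unit gives 13, 12, 12, 12, 12; average 12.2.
Conditioning on Revenue=6 selects the 4 unit(s) with Reach ∈ {7, 5, 1, 6}. Their LTV values: 13, 12, 12, 12. Mean = 12.25.
Difference = 12.2 − 12.25 = -0.05.

-0.05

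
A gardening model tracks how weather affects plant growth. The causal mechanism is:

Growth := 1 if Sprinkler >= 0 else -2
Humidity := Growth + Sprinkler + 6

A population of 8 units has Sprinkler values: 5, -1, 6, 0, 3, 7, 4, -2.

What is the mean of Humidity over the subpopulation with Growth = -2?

2.5

Observing Growth=-2 restricts to units where Growth's equation naturally yields -2: Sprinkler ∈ {-1, -2}. In that subpopulation Humidity = 3, 2, mean 2.5.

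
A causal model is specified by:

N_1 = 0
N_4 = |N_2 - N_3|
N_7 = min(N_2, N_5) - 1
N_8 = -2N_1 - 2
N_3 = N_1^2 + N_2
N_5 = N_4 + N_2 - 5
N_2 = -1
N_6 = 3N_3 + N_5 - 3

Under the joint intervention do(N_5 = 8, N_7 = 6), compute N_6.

2

Under do(N_5 = 8, N_7 = 6), each intervened variable's structural equation is replaced by its fixed value.
N_3 = N_1^2 + N_2  [with N_1=0, N_2=-1]  = -1
N_6 = 3N_3 + N_5 - 3  [with N_3=-1, N_5=8]  = 2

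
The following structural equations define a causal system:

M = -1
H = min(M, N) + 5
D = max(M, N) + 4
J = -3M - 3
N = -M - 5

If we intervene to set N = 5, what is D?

The intervention breaks the incoming arrows to N: N = -M - 5 no longer applies, and N = 5.
D = max(M, N) + 4  [with M=-1, N=5]  = 9

9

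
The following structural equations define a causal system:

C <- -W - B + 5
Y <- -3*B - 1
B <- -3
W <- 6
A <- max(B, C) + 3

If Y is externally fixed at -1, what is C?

2

Under do(Y=-1), the mechanism Y <- -3*B - 1 is discarded; Y is fixed at -1.
Since C is not a descendant of the intervened variable, it is unaffected.
C = -W - B + 5  [with W=6, B=-3]  = 2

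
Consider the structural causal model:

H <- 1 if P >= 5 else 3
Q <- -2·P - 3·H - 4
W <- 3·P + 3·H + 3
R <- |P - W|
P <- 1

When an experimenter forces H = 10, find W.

36

The intervention breaks the incoming arrows to H: H <- 1 if P >= 5 else 3 no longer applies, and H = 10.
W = 3·P + 3·H + 3  [with P=1, H=10]  = 36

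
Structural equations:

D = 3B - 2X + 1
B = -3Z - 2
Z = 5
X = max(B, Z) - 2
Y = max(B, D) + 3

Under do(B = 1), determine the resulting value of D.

Under do(B=1), the mechanism B = -3Z - 2 is discarded; B is fixed at 1.
X = max(B, Z) - 2  [with B=1, Z=5]  = 3
D = 3B - 2X + 1  [with B=1, X=3]  = -2

-2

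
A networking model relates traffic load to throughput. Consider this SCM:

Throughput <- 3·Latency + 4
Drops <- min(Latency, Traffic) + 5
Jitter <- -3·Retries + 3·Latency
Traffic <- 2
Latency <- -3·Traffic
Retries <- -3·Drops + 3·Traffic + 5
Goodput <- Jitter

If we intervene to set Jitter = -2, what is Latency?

-6

Under do(Jitter=-2), the mechanism Jitter <- -3·Retries + 3·Latency is discarded; Jitter is fixed at -2.
No directed path runs from Jitter to Latency, so Latency keeps its natural value.
Latency = -3·Traffic  [with Traffic=2]  = -6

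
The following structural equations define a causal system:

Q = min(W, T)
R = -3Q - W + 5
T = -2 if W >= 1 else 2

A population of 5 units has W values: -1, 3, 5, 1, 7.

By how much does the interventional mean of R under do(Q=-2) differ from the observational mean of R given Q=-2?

do(Q=-2) breaks Q's dependence on W. With Q=-2 fixed, R across the units is 12, 8, 6, 10, 4, mean 8.
Conditioning on Q=-2 selects the 4 unit(s) with W ∈ {3, 5, 1, 7}. Their R values: 8, 6, 10, 4. Mean = 7.
Difference = 8 − 7 = 1.

1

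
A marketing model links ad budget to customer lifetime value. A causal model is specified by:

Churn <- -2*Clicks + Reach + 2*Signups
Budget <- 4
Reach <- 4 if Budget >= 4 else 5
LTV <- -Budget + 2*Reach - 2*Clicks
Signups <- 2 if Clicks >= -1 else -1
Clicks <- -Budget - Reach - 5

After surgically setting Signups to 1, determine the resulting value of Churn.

32

Intervening sets Signups = 1 and removes its equation (Signups <- 2 if Clicks >= -1 else -1).
Reach = 4 if Budget >= 4 else 5  [with Budget=4]  = 4
Clicks = -Budget - Reach - 5  [with Budget=4, Reach=4]  = -13
Churn = -2*Clicks + Reach + 2*Signups  [with Clicks=-13, Reach=4, Signups=1]  = 32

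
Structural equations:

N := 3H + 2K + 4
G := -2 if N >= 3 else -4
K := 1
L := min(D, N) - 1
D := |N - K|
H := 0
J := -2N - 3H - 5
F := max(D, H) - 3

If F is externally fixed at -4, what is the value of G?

-2

Intervening sets F = -4 and removes its equation (F := max(D, H) - 3).
G is not downstream of the intervention, so its value is determined by the original equations.
N = 3H + 2K + 4  [with H=0, K=1]  = 6
G = -2 if N >= 3 else -4  [with N=6]  = -2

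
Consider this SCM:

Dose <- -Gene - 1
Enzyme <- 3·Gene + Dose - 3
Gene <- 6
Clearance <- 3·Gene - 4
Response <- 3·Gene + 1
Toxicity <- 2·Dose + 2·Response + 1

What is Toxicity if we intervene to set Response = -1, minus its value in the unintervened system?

Intervening sets Response = -1 and removes its equation (Response <- 3·Gene + 1).
Dose = -Gene - 1  [with Gene=6]  = -7
Toxicity = 2·Dose + 2·Response + 1  [with Dose=-7, Response=-1]  = -15
Without intervention: Dose = -Gene - 1  [with Gene=6]  = -7; Response = 3·Gene + 1  [with Gene=6]  = 19; Toxicity = 2·Dose + 2·Response + 1  [with Dose=-7, Response=19]  = 25.
Change = -15 − 25 = -40.

-40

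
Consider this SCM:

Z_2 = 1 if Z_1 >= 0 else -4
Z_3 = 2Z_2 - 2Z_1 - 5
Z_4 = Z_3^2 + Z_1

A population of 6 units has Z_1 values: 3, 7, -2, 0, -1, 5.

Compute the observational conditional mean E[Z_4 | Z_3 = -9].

Observing Z_3=-9 restricts to units where Z_3's equation naturally yields -9: Z_1 ∈ {3, -2}. In that subpopulation Z_4 = 84, 79, mean 81.5.

81.5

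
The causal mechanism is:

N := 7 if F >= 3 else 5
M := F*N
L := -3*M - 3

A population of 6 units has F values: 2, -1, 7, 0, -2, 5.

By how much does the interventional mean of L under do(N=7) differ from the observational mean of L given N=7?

Every unit gets N=7 under the intervention. L values become -45, 18, -150, -3, 39, -108; E[L|do(N=7)] = -41.5.
E[L|N=7] averages over only the 2 units with N=7 (F = 7, 5): L = -150, -108, mean -129.
Difference = -41.5 − (-129) = 87.5.

87.5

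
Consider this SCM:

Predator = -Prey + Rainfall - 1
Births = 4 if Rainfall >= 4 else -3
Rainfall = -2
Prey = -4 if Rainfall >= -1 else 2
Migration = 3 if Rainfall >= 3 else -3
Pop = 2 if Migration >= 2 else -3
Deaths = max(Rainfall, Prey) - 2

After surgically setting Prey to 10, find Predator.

-13

The intervention breaks the incoming arrows to Prey: Prey = -4 if Rainfall >= -1 else 2 no longer applies, and Prey = 10.
Predator = -Prey + Rainfall - 1  [with Prey=10, Rainfall=-2]  = -13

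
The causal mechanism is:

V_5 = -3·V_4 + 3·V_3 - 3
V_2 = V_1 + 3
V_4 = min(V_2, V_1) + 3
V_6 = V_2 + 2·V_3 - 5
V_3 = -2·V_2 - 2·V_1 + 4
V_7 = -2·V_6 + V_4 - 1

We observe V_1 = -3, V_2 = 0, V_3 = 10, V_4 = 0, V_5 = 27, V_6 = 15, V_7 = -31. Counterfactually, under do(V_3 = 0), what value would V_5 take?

do(V_3=0) replaces the equation V_3 = -2·V_2 - 2·V_1 + 4 with the constant V_3 = 0.
V_2 = V_1 + 3  [with V_1=-3]  = 0
V_4 = min(V_2, V_1) + 3  [with V_2=0, V_1=-3]  = 0
V_5 = -3·V_4 + 3·V_3 - 3  [with V_4=0, V_3=0]  = -3

-3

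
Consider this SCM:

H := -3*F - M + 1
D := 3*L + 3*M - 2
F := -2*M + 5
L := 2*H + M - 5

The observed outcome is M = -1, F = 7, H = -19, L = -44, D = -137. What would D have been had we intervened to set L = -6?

-23

Intervening sets L = -6 and removes its equation (L := 2*H + M - 5).
D = 3*L + 3*M - 2  [with L=-6, M=-1]  = -23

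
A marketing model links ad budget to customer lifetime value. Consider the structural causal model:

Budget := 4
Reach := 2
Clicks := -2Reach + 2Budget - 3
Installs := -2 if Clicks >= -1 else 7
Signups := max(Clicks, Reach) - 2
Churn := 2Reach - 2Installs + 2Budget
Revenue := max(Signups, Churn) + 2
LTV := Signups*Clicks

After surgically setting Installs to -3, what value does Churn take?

Under do(Installs=-3), the mechanism Installs := -2 if Clicks >= -1 else 7 is discarded; Installs is fixed at -3.
Churn = 2Reach - 2Installs + 2Budget  [with Reach=2, Installs=-3, Budget=4]  = 18

18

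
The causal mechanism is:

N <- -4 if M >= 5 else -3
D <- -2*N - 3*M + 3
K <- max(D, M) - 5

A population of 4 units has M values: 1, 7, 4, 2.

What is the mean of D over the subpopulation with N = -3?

2

E[D|N=-3] averages over only the 3 units with N=-3 (M = 1, 4, 2): D = 6, -3, 3, mean 2.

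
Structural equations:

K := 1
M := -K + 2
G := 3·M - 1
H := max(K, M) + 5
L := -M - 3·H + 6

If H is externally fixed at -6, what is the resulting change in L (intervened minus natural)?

36

do(H=-6) replaces the equation H := max(K, M) + 5 with the constant H = -6.
M = -K + 2  [with K=1]  = 1
L = -M - 3·H + 6  [with M=1, H=-6]  = 23
Without intervention: M = -K + 2  [with K=1]  = 1; H = max(K, M) + 5  [with K=1, M=1]  = 6; L = -M - 3·H + 6  [with M=1, H=6]  = -13.
Change = 23 − (-13) = 36.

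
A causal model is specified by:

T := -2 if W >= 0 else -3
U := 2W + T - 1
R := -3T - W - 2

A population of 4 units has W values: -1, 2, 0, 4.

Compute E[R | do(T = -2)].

The intervention sets T=-2 in all 4 units regardless of W. Recomputing R per unit gives 5, 2, 4, 0; average 2.75.

2.75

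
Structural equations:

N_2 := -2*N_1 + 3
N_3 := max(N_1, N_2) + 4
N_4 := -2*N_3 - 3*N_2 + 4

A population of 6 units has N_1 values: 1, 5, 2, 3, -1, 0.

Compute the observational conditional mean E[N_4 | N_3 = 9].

E[N_4|N_3=9] averages over only the 2 units with N_3=9 (N_1 = 5, -1): N_4 = 7, -29, mean -11.

-11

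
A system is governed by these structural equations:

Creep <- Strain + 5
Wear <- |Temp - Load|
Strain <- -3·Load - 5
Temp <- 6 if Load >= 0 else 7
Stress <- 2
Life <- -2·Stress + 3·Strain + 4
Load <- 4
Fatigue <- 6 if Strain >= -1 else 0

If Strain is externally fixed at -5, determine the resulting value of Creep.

do(Strain=-5) replaces the equation Strain <- -3·Load - 5 with the constant Strain = -5.
Creep = Strain + 5  [with Strain=-5]  = 0

0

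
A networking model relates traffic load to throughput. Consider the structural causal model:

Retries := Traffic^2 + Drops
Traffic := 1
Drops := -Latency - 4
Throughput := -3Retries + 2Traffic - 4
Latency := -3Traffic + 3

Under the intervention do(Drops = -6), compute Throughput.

do(Drops=-6) replaces the equation Drops := -Latency - 4 with the constant Drops = -6.
Retries = Traffic^2 + Drops  [with Traffic=1, Drops=-6]  = -5
Throughput = -3Retries + 2Traffic - 4  [with Retries=-5, Traffic=1]  = 13

13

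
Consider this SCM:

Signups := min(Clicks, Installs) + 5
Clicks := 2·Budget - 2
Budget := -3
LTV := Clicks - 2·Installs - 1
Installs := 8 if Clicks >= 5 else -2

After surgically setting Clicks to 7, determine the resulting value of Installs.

8

The intervention breaks the incoming arrows to Clicks: Clicks := 2·Budget - 2 no longer applies, and Clicks = 7.
Installs = 8 if Clicks >= 5 else -2  [with Clicks=7]  = 8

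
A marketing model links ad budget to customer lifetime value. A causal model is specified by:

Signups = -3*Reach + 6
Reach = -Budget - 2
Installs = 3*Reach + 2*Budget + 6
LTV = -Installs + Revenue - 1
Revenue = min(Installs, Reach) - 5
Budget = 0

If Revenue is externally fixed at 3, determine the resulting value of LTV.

The intervention breaks the incoming arrows to Revenue: Revenue = min(Installs, Reach) - 5 no longer applies, and Revenue = 3.
Reach = -Budget - 2  [with Budget=0]  = -2
Installs = 3*Reach + 2*Budget + 6  [with Reach=-2, Budget=0]  = 0
LTV = -Installs + Revenue - 1  [with Installs=0, Revenue=3]  = 2

2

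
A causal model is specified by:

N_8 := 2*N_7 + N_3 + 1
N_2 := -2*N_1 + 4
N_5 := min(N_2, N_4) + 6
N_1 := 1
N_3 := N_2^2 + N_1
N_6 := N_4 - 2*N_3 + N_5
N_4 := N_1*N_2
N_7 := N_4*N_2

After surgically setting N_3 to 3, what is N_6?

The intervention breaks the incoming arrows to N_3: N_3 := N_2^2 + N_1 no longer applies, and N_3 = 3.
N_2 = -2*N_1 + 4  [with N_1=1]  = 2
N_4 = N_1*N_2  [with N_1=1, N_2=2]  = 2
N_5 = min(N_2, N_4) + 6  [with N_2=2, N_4=2]  = 8
N_6 = N_4 - 2*N_3 + N_5  [with N_4=2, N_3=3, N_5=8]  = 4

4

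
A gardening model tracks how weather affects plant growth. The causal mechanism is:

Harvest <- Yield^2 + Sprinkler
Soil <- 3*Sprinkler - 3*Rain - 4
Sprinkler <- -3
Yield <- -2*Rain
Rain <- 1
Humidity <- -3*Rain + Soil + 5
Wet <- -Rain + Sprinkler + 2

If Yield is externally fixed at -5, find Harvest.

Intervening sets Yield = -5 and removes its equation (Yield <- -2*Rain).
Harvest = Yield^2 + Sprinkler  [with Yield=-5, Sprinkler=-3]  = 22

22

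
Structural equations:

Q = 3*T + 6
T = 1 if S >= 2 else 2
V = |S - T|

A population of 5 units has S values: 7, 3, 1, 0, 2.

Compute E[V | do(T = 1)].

2

Under do(T=1), T's equation is replaced by T=1 for every unit. Per-unit V: 6, 2, 0, 1, 1. Mean = 2.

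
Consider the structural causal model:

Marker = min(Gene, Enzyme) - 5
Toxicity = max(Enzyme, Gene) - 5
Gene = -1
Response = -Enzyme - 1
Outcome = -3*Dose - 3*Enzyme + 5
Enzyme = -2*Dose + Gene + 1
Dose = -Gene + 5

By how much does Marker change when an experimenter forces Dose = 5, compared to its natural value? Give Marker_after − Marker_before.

2

Under do(Dose=5), the mechanism Dose = -Gene + 5 is discarded; Dose is fixed at 5.
Enzyme = -2*Dose + Gene + 1  [with Dose=5, Gene=-1]  = -10
Marker = min(Gene, Enzyme) - 5  [with Gene=-1, Enzyme=-10]  = -15
Without intervention: Dose = -Gene + 5  [with Gene=-1]  = 6; Enzyme = -2*Dose + Gene + 1  [with Dose=6, Gene=-1]  = -12; Marker = min(Gene, Enzyme) - 5  [with Gene=-1, Enzyme=-12]  = -17.
Change = -15 − (-17) = 2.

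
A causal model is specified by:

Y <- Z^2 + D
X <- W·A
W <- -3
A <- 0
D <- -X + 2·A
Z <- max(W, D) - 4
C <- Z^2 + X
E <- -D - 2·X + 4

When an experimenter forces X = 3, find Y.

The intervention breaks the incoming arrows to X: X <- W·A no longer applies, and X = 3.
D = -X + 2·A  [with X=3, A=0]  = -3
Z = max(W, D) - 4  [with W=-3, D=-3]  = -7
Y = Z^2 + D  [with Z=-7, D=-3]  = 46

46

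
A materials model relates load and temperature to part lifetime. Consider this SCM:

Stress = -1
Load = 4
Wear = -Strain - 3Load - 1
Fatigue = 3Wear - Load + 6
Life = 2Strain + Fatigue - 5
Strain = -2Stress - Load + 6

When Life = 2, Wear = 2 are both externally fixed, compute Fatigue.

8

Setting Life = 2, Wear = 2 by intervention discards those variables' equations.
Fatigue = 3Wear - Load + 6  [with Wear=2, Load=4]  = 8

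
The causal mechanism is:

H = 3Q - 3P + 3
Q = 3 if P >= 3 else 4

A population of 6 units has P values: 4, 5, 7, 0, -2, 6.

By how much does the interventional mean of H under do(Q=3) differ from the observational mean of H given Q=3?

Under do(Q=3), Q's equation is replaced by Q=3 for every unit. Per-unit H: 0, -3, -9, 12, 18, -6. Mean = 2.
Conditioning on Q=3 selects the 4 unit(s) with P ∈ {4, 5, 7, 6}. Their H values: 0, -3, -9, -6. Mean = -4.5.
Difference = 2 − (-4.5) = 6.5.

6.5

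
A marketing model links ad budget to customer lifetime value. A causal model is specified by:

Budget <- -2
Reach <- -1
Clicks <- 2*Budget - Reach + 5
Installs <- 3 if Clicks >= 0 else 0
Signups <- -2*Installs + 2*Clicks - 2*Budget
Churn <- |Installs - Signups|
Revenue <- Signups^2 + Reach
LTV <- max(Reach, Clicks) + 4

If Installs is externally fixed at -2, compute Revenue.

The intervention breaks the incoming arrows to Installs: Installs <- 3 if Clicks >= 0 else 0 no longer applies, and Installs = -2.
Clicks = 2*Budget - Reach + 5  [with Budget=-2, Reach=-1]  = 2
Signups = -2*Installs + 2*Clicks - 2*Budget  [with Installs=-2, Clicks=2, Budget=-2]  = 12
Revenue = Signups^2 + Reach  [with Signups=12, Reach=-1]  = 143

143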